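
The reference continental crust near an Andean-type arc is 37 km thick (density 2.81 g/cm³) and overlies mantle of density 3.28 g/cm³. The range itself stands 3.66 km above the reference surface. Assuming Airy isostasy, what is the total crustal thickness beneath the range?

Root depth r = h ρ_c / (ρ_m − ρ_c) = 3.66 km × 2.81 / 0.47 = 21.88 km.
Total thickness = T + h + r = 37 km + 3.66 km + 21.88 km = 62.5 km.

62.5 km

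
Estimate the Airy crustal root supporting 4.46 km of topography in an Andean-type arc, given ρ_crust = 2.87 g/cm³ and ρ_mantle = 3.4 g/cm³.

Equating mass per unit area of the two columns: the weight of the topography is balanced by the buoyancy of the root, ρ_c h = (ρ_m − ρ_c) r.
r = h · ρ_c / (ρ_m − ρ_c) = 4.46 km × 2.87 / (3.4 − 2.87) = 24.2 km.

24.2 km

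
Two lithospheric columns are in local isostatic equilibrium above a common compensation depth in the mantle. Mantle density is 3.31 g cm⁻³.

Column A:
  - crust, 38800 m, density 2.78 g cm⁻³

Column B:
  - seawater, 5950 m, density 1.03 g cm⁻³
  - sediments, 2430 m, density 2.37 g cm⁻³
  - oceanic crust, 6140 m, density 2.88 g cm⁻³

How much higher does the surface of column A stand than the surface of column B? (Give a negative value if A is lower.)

For any compensation level in the mantle, the mantle terms cancel and isostasy reduces to e = (Σt_A − Σt_B) − (Σ(ρt)_A − Σ(ρt)_B) / ρ_m.
Σt_A = 38800 m; Σt_B = 14520 m; Σ(ρt)_A = 107864; Σ(ρt)_B = 29570.8 (in m·g cm⁻³).
e = (38800 − 14520) − (107864 − 29570.8) / 3.31 = 626 m.

626 m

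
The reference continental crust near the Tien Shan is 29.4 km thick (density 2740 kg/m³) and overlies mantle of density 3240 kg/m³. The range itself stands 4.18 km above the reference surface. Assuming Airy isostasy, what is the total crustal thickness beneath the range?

Root depth r = h ρ_c / (ρ_m − ρ_c) = 4.18 km × 2740 / 500 = 22.91 km.
Total thickness = T + h + r = 29.4 km + 4.18 km + 22.91 km = 56.5 km.

56.5 km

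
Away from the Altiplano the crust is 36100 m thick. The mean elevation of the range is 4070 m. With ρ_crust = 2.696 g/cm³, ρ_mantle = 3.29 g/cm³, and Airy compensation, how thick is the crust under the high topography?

58600 m

Root depth r = h ρ_c / (ρ_m − ρ_c) = 4070 m × 2.696 / 0.594 = 18470 m.
Total thickness = T + h + r = 36100 m + 4070 m + 18470 m = 58600 m.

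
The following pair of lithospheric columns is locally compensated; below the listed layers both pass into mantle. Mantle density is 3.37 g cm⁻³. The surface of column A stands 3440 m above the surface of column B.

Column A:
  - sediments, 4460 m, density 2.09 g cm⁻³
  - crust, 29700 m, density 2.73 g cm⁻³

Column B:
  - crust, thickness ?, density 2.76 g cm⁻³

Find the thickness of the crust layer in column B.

Take the compensation level at the base of the deeper column (depth z_c below the surface of column A) and equate Σ ρ_i t_i down to z_c; mantle fills any gap and the z_c terms cancel.
Column A: 4460×2.09 + 29700×2.73 + (z_c − 34160)×3.37
Column B: 3440×0 + x×2.76 + (z_c − 3440 − 0 − x)×3.37
The z_c×3.37 term appears on both sides and cancels. Collect the known terms of each column as K = Σ(ρt)_known − 3.37 × (depth of known layers): K_A = 90402.4 − 3.37×34160 = −24716.8; K_B = 0 − 3.37×(3440 + 0) = −11592.8.
Balance: K_A = K_B − x×(3.37 − 2.76), so x = (K_B − K_A)/(3.37 − 2.76) = 13124/0.61 = 21500 m.

21500 m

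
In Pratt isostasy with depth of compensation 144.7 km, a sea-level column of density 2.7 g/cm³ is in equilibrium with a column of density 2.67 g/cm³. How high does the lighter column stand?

ρ_ref D = ρ (D + h) → h = D (ρ_ref − ρ)/ρ.
h = 144.7 km × (2.7 − 2.67)/2.67 = 1.63 km.

1.63 km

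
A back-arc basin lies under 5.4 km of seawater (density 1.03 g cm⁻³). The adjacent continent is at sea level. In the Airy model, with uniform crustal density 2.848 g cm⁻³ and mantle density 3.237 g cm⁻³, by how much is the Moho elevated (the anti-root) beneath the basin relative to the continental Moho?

25.2 km

By Archimedes' principle applied to the lithosphere: replacing crust with seawater at the top is compensated by replacing crust with mantle at the base: d (ρ_c − ρ_w) = a (ρ_m − ρ_c).
a = d (ρ_c − ρ_w)/(ρ_m − ρ_c) = 5.4 km × 1.818/0.389 = 25.2 km.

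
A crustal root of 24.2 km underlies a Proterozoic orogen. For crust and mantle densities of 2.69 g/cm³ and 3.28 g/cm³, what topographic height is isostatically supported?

For local isostatic compensation: ρ_c h = (ρ_m − ρ_c) r.
h = r (ρ_m − ρ_c) / ρ_c = 24.2 km × (3.28 − 2.69) / 2.69 = 5.31 km.

5.31 km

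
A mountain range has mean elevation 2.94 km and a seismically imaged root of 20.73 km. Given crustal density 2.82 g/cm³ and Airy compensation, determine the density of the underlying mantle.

3.22 g/cm³

Airy balance: ρ_c h = (ρ_m − ρ_c) r → ρ_m = ρ_c (1 + h/r).
ρ_m = 2.82 × (1 + 2.94 km/20.73 km) = 3.22 g/cm³.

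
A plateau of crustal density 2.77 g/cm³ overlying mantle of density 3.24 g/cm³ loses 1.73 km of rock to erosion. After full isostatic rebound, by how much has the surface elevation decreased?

0.251 km

Rebound u = e ρ_c/ρ_m = 1.73 km × 2.77/3.24 = 1.479 km.
Net surface drop = e − u = 1.73 km − 1.479 km = e (ρ_m − ρ_c)/ρ_m = 0.251 km.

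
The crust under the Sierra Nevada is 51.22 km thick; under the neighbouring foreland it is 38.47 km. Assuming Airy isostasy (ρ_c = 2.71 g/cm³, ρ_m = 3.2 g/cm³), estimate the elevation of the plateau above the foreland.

Excess crust Δ = 51.22 km − 38.47 km = 12.75 km, split between elevation h and root r with h + r = Δ.
Airy balance ρ_c h = (ρ_m − ρ_c) r gives r = h ρ_c/(ρ_m − ρ_c), so h (1 + ρ_c/(ρ_m − ρ_c)) = Δ, i.e. h = Δ (ρ_m − ρ_c)/ρ_m.
h = 12.75 km × 0.49/3.2 = 1.95 km.

1.95 km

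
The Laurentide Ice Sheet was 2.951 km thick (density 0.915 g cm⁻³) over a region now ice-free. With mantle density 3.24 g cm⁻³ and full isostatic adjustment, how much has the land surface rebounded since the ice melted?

0.833 km

Removing the load lets mantle flow back in; uplift u satisfies ρ_ice t = ρ_m u.
u = t ρ_ice/ρ_m = 2.951 km × 0.915/3.24 = 0.833 km.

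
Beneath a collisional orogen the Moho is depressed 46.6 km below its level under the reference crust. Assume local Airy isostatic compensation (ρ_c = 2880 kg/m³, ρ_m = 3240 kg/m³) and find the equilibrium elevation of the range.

5.83 km

For local isostatic compensation: ρ_c h = (ρ_m − ρ_c) r.
h = r (ρ_m − ρ_c) / ρ_c = 46.6 km × (3240 − 2880) / 2880 = 5.83 km.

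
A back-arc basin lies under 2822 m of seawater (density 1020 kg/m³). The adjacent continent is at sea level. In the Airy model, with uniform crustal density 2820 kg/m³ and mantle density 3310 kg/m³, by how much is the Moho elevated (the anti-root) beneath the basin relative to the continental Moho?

For local isostatic compensation: replacing crust with seawater at the top is compensated by replacing crust with mantle at the base: d (ρ_c − ρ_w) = a (ρ_m − ρ_c).
a = d (ρ_c − ρ_w)/(ρ_m − ρ_c) = 2822 m × 1800/490 = 10400 m.

10400 m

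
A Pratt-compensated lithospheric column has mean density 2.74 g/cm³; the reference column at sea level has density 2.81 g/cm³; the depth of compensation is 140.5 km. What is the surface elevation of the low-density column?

ρ_ref D = ρ (D + h) → h = D (ρ_ref − ρ)/ρ.
h = 140.5 km × (2.81 − 2.74)/2.74 = 3.59 km.

3.59 km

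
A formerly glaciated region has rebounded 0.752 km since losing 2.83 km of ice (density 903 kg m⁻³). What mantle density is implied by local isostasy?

ρ_m = ρ_ice t / u = 903 × 2.83 km/0.752 km = 3400 kg m⁻³.

3400 kg m⁻³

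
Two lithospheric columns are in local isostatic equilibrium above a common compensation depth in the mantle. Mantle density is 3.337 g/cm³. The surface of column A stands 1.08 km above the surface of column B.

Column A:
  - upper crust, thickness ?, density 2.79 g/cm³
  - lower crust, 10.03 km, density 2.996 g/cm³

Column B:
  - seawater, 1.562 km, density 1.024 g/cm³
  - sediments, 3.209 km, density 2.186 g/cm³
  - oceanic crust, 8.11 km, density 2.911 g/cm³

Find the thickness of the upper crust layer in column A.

Take the compensation level at the base of the deeper column (depth z_c below the surface of column A) and equate Σ ρ_i t_i down to z_c; mantle fills any gap and the z_c terms cancel.
Column A: x×2.79 + 10.03×2.996 + (z_c − 10.03 − x)×3.337
Column B: 1.08×0 + 1.562×1.024 + 3.209×2.186 + 8.11×2.911 + (z_c − 1.08 − 12.881)×3.337
The z_c×3.337 term appears on both sides and cancels. Collect the known terms of each column as K = Σ(ρt)_known − 3.337 × (depth of known layers): K_A = 30.04988 − 3.337×10.03 = −3.42023; K_B = 32.222572 − 3.337×(1.08 + 12.881) = −14.365285.
Balance: K_A − x×(3.337 − 2.79) = K_B, so x = (K_A − K_B)/(3.337 − 2.79) = 10.9451/0.547 = 20 km.

20 km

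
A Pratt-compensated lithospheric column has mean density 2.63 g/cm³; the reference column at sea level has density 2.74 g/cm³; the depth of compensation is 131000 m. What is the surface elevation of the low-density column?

5480 m

ρ_ref D = ρ (D + h) → h = D (ρ_ref − ρ)/ρ.
h = 131000 m × (2.74 − 2.63)/2.63 = 5480 m.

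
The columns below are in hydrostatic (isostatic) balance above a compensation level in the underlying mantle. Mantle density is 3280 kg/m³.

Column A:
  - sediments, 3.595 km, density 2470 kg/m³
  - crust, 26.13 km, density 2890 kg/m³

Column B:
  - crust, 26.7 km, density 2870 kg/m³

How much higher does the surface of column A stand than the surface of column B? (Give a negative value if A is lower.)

For any compensation level in the mantle, the mantle terms cancel and isostasy reduces to e = (Σt_A − Σt_B) − (Σ(ρt)_A − Σ(ρt)_B) / ρ_m.
Σt_A = 29.725 km; Σt_B = 26.7 km; Σ(ρt)_A = 84395.35; Σ(ρt)_B = 76629 (in km·kg/m³).
e = (29.725 − 26.7) − (84395.35 − 76629) / 3280 = 0.657 km.

0.657 km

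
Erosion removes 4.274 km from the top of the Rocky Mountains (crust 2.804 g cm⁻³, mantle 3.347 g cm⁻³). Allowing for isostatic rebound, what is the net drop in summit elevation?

0.693 km

Rebound u = e ρ_c/ρ_m = 4.274 km × 2.804/3.347 = 3.581 km.
Net surface drop = e − u = 4.274 km − 3.581 km = e (ρ_m − ρ_c)/ρ_m = 0.693 km.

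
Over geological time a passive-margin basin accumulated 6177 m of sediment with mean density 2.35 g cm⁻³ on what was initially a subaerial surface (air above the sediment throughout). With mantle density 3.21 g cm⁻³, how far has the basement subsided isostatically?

4520 m

Subaerial load: s = t ρ_sed / ρ_m = 6177 m × 2.35/3.21 = 4520 m.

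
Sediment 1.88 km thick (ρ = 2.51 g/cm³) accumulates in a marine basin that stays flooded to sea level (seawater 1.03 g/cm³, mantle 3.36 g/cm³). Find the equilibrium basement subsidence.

1.19 km

Submarine loading: the sediment displaces seawater, and the subsidence is in turn flooded, so s (ρ_m − ρ_w) = t (ρ_sed − ρ_w).
s = 1.88 km × (2.51 − 1.03) / (3.36 − 1.03) = 1.19 km.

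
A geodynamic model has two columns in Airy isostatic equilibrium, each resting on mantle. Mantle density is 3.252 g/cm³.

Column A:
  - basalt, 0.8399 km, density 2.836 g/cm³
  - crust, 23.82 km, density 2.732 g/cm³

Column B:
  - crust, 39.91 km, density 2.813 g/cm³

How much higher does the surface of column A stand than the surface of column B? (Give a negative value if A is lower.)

−1.47 km

For any compensation level in the mantle, the mantle terms cancel and isostasy reduces to e = (Σt_A − Σt_B) − (Σ(ρt)_A − Σ(ρt)_B) / ρ_m.
Σt_A = 24.6599 km; Σt_B = 39.91 km; Σ(ρt)_A = 67.4581964; Σ(ρt)_B = 112.26683 (in km·g/cm³).
e = (24.6599 − 39.91) − (67.4581964 − 112.26683) / 3.252 = −1.47 km.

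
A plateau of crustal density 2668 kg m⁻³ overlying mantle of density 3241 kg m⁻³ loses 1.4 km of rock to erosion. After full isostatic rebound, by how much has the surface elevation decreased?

0.248 km

Rebound u = e ρ_c/ρ_m = 1.4 km × 2668/3241 = 1.152 km.
Net surface drop = e − u = 1.4 km − 1.152 km = e (ρ_m − ρ_c)/ρ_m = 0.248 km.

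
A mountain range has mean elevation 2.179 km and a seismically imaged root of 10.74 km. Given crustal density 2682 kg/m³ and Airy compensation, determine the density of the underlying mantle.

3230 kg/m³

Airy balance: ρ_c h = (ρ_m − ρ_c) r → ρ_m = ρ_c (1 + h/r).
ρ_m = 2682 × (1 + 2.179 km/10.74 km) = 3230 kg/m³.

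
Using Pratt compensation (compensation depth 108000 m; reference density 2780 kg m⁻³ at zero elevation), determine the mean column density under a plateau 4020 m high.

2680 kg m⁻³

Pratt balance: ρ_ref D = ρ (D + h).
ρ = ρ_ref D/(D + h) = 2780 × 108000 m/(108000 m + 4020 m) = 2680 kg m⁻³.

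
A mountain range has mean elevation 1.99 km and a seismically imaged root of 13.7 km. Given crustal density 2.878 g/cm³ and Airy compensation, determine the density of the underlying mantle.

3.3 g/cm³

Airy balance: ρ_c h = (ρ_m − ρ_c) r → ρ_m = ρ_c (1 + h/r).
ρ_m = 2.878 × (1 + 1.99 km/13.7 km) = 3.3 g/cm³.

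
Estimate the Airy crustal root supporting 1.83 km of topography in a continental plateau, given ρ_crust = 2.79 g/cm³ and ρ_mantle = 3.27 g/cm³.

10.6 km

Balancing pressure at the compensation depth: the weight of the topography is balanced by the buoyancy of the root, ρ_c h = (ρ_m − ρ_c) r.
r = h · ρ_c / (ρ_m − ρ_c) = 1.83 km × 2.79 / (3.27 − 2.79) = 10.6 km.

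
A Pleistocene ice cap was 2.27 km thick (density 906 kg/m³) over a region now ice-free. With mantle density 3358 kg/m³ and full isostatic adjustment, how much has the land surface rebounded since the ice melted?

0.612 km

Removing the load lets mantle flow back in; uplift u satisfies ρ_ice t = ρ_m u.
u = t ρ_ice/ρ_m = 2.27 km × 906/3358 = 0.612 km.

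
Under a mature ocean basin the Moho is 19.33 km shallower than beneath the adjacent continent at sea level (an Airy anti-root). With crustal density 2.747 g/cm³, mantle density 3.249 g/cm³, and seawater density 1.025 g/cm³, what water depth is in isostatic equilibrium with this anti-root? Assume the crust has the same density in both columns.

5.64 km

Replacing a thickness d of crust by seawater at the top must be balanced by replacing crust with mantle at the base: d (ρ_c − ρ_w) = a (ρ_m − ρ_c).
d = a (ρ_m − ρ_c)/(ρ_c − ρ_w) = 19.33 km × 0.502/1.722 = 5.64 km.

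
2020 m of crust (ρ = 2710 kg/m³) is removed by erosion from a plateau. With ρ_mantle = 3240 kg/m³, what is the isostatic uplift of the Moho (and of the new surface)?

1690 m

Unloading: uplift u = e ρ_c/ρ_m = 2020 m × 2710/3240 = 1690 m.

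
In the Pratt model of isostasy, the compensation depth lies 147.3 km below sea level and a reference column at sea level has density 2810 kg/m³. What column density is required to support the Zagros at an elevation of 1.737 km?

2780 kg/m³

Pratt balance: ρ_ref D = ρ (D + h).
ρ = ρ_ref D/(D + h) = 2810 × 147.3 km/(147.3 km + 1.737 km) = 2780 kg/m³.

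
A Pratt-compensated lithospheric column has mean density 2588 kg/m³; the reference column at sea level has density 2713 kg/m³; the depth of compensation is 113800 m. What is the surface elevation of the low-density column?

5500 m

ρ_ref D = ρ (D + h) → h = D (ρ_ref − ρ)/ρ.
h = 113800 m × (2713 − 2588)/2588 = 5500 m.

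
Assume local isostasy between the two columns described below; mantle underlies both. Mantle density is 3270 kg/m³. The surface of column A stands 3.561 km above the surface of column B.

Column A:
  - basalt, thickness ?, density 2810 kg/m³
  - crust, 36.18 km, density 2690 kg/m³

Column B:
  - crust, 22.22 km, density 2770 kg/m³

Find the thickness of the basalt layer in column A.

3.85 km

Take the compensation level at the base of the deeper column (depth z_c below the surface of column A) and equate Σ ρ_i t_i down to z_c; mantle fills any gap and the z_c terms cancel.
Column A: x×2810 + 36.18×2690 + (z_c − 36.18 − x)×3270
Column B: 3.561×0 + 22.22×2770 + (z_c − 3.561 − 22.22)×3270
The z_c×3270 term appears on both sides and cancels. Collect the known terms of each column as K = Σ(ρt)_known − 3270 × (depth of known layers): K_A = 97324.2 − 3270×36.18 = −20984.4; K_B = 61549.4 − 3270×(3.561 + 22.22) = −22754.47.
Balance: K_A − x×(3270 − 2810) = K_B, so x = (K_A − K_B)/(3270 − 2810) = 1770.07/460 = 3.85 km.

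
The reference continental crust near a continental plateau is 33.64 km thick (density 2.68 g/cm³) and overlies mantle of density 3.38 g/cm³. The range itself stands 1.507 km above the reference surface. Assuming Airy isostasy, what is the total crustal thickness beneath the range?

40.9 km

Root depth r = h ρ_c / (ρ_m − ρ_c) = 1.507 km × 2.68 / 0.7 = 5.77 km.
Total thickness = T + h + r = 33.64 km + 1.507 km + 5.77 km = 40.9 km.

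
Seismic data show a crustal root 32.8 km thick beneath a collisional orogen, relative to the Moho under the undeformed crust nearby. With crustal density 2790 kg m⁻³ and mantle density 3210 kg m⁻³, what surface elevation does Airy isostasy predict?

For local isostatic compensation: ρ_c h = (ρ_m − ρ_c) r.
h = r (ρ_m − ρ_c) / ρ_c = 32.8 km × (3210 − 2790) / 2790 = 4.94 km.

4.94 km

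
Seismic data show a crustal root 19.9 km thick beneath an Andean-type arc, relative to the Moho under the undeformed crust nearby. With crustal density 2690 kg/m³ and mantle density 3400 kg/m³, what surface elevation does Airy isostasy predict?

5.25 km

Balancing pressure at the compensation depth: ρ_c h = (ρ_m − ρ_c) r.
h = r (ρ_m − ρ_c) / ρ_c = 19.9 km × (3400 − 2690) / 2690 = 5.25 km.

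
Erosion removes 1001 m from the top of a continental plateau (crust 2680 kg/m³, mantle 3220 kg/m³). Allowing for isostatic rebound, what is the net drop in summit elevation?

168 m

Rebound u = e ρ_c/ρ_m = 1001 m × 2680/3220 = 833.1 m.
Net surface drop = e − u = 1001 m − 833.1 m = e (ρ_m − ρ_c)/ρ_m = 168 m.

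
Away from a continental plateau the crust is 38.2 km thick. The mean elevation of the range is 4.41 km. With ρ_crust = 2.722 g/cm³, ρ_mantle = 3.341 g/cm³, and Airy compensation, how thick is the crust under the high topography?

Root depth r = h ρ_c / (ρ_m − ρ_c) = 4.41 km × 2.722 / 0.619 = 19.39 km.
Total thickness = T + h + r = 38.2 km + 4.41 km + 19.39 km = 62 km.

62 km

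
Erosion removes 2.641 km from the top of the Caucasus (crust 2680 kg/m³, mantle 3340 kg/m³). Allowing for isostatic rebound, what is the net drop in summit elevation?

0.522 km

Rebound u = e ρ_c/ρ_m = 2.641 km × 2680/3340 = 2.119 km.
Net surface drop = e − u = 2.641 km − 2.119 km = e (ρ_m − ρ_c)/ρ_m = 0.522 km.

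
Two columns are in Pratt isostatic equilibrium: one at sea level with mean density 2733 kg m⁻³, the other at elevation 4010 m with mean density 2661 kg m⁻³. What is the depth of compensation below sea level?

148000 m

ρ_ref D = ρ (D + h) → D (ρ_ref − ρ) = ρ h.
D = ρ h/(ρ_ref − ρ) = 2661 × 4010 m/(2733 − 2661) = 148000 m.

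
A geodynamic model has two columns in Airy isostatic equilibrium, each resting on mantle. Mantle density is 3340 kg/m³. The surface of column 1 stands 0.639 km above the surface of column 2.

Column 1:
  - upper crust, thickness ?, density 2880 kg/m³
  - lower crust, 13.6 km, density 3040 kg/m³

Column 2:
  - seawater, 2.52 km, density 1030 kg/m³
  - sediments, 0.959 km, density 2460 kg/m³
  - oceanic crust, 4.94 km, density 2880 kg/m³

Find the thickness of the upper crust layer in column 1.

Take the compensation level at the base of the deeper column (depth z_c below the surface of column 1) and equate Σ ρ_i t_i down to z_c; mantle fills any gap and the z_c terms cancel.
Column 1: x×2880 + 13.6×3040 + (z_c − 13.6 − x)×3340
Column 2: 0.639×0 + 2.52×1030 + 0.959×2460 + 4.94×2880 + (z_c − 0.639 − 8.419)×3340
The z_c×3340 term appears on both sides and cancels. Collect the known terms of each column as K = Σ(ρt)_known − 3340 × (depth of known layers): K_1 = 41344 − 3340×13.6 = −4080; K_2 = 19181.94 − 3340×(0.639 + 8.419) = −11071.78.
Balance: K_1 − x×(3340 − 2880) = K_2, so x = (K_1 − K_2)/(3340 − 2880) = 6991.78/460 = 15.2 km.

15.2 km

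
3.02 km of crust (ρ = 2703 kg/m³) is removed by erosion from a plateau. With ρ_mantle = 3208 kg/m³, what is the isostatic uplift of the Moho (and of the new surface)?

Unloading: uplift u = e ρ_c/ρ_m = 3.02 km × 2703/3208 = 2.54 km.

2.54 km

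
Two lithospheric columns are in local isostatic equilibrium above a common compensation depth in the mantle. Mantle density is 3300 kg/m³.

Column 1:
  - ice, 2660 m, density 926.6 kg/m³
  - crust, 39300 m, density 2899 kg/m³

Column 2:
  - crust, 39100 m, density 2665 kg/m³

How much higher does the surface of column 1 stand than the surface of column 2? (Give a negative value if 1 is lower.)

−835 m

For any compensation level in the mantle, the mantle terms cancel and isostasy reduces to e = (Σt_1 − Σt_2) − (Σ(ρt)_1 − Σ(ρt)_2) / ρ_m.
Σt_1 = 41960 m; Σt_2 = 39100 m; Σ(ρt)_1 = 116395456; Σ(ρt)_2 = 104201500 (in m·kg/m³).
e = (41960 − 39100) − (116395456 − 104201500) / 3300 = −835 m.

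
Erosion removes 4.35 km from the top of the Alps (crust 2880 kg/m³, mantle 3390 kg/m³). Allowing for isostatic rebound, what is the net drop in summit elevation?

Rebound u = e ρ_c/ρ_m = 4.35 km × 2880/3390 = 3.696 km.
Net surface drop = e − u = 4.35 km − 3.696 km = e (ρ_m − ρ_c)/ρ_m = 0.654 km.

0.654 km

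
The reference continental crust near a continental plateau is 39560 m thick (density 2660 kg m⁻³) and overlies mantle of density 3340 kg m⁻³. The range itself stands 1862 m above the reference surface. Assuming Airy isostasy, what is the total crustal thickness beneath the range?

48700 m

Root depth r = h ρ_c / (ρ_m − ρ_c) = 1862 m × 2660 / 680 = 7284 m.
Total thickness = T + h + r = 39560 m + 1862 m + 7284 m = 48700 m.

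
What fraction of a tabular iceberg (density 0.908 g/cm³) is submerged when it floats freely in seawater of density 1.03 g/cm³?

88.2%

Submerged fraction = ρ_obj/ρ_fluid = 0.908/1.03 = 88.2%.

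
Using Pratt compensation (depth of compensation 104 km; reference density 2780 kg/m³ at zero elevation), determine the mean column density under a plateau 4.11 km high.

Pratt balance: ρ_ref D = ρ (D + h).
ρ = ρ_ref D/(D + h) = 2780 × 104 km/(104 km + 4.11 km) = 2670 kg/m³.

2670 kg/m³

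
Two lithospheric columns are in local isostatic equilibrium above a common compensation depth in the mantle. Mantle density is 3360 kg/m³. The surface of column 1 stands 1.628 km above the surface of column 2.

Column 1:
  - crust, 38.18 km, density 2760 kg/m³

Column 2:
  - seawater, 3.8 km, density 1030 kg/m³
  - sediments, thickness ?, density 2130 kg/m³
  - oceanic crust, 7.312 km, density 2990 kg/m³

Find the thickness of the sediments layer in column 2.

4.78 km

Take the compensation level at the base of the deeper column (depth z_c below the surface of column 1) and equate Σ ρ_i t_i down to z_c; mantle fills any gap and the z_c terms cancel.
Column 1: 38.18×2760 + (z_c − 38.18)×3360
Column 2: 1.628×0 + 3.8×1030 + x×2130 + 7.312×2990 + (z_c − 1.628 − 11.112 − x)×3360
The z_c×3360 term appears on both sides and cancels. Collect the known terms of each column as K = Σ(ρt)_known − 3360 × (depth of known layers): K_1 = 105376.8 − 3360×38.18 = −22908; K_2 = 25776.88 − 3360×(1.628 + 11.112) = −17029.52.
Balance: K_1 = K_2 − x×(3360 − 2130), so x = (K_2 − K_1)/(3360 − 2130) = 5878.48/1230 = 4.78 km.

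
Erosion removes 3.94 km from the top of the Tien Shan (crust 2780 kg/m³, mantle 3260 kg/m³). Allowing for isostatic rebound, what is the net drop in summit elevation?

Rebound u = e ρ_c/ρ_m = 3.94 km × 2780/3260 = 3.36 km.
Net surface drop = e − u = 3.94 km − 3.36 km = e (ρ_m − ρ_c)/ρ_m = 0.58 km.

0.58 km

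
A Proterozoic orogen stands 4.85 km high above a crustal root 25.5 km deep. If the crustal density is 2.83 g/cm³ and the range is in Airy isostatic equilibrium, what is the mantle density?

Airy balance: ρ_c h = (ρ_m − ρ_c) r → ρ_m = ρ_c (1 + h/r).
ρ_m = 2.83 × (1 + 4.85 km/25.5 km) = 3.37 g/cm³.

3.37 g/cm³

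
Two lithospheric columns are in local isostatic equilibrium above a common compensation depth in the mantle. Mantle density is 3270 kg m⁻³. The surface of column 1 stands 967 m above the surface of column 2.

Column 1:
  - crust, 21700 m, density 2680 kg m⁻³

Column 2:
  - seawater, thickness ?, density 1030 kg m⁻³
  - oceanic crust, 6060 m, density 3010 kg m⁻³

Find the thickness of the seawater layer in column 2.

Take the compensation level at the base of the deeper column (depth z_c below the surface of column 1) and equate Σ ρ_i t_i down to z_c; mantle fills any gap and the z_c terms cancel.
Column 1: 21700×2680 + (z_c − 21700)×3270
Column 2: 967×0 + x×1030 + 6060×3010 + (z_c − 967 − 6060 − x)×3270
The z_c×3270 term appears on both sides and cancels. Collect the known terms of each column as K = Σ(ρt)_known − 3270 × (depth of known layers): K_1 = 58156000 − 3270×21700 = −12803000; K_2 = 18240600 − 3270×(967 + 6060) = −4737690.
Balance: K_1 = K_2 − x×(3270 − 1030), so x = (K_2 − K_1)/(3270 − 1030) = 8065310/2240 = 3600 m.

3600 m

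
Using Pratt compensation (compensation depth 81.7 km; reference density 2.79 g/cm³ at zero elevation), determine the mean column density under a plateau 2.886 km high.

2.69 g/cm³

Pratt balance: ρ_ref D = ρ (D + h).
ρ = ρ_ref D/(D + h) = 2.79 × 81.7 km/(81.7 km + 2.886 km) = 2.69 g/cm³.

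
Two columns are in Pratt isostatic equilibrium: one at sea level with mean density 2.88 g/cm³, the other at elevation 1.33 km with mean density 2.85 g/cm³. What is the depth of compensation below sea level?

126 km

ρ_ref D = ρ (D + h) → D (ρ_ref − ρ) = ρ h.
D = ρ h/(ρ_ref − ρ) = 2.85 × 1.33 km/(2.88 − 2.85) = 126 km.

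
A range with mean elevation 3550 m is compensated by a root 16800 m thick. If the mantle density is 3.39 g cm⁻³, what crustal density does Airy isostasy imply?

ρ_c h = (ρ_m − ρ_c) r → ρ_c (h + r) = ρ_m r → ρ_c = ρ_m r / (h + r).
ρ_c = 3.39 × 16800 m / (3550 m + 16800 m) = 2.8 g cm⁻³.

2.8 g cm⁻³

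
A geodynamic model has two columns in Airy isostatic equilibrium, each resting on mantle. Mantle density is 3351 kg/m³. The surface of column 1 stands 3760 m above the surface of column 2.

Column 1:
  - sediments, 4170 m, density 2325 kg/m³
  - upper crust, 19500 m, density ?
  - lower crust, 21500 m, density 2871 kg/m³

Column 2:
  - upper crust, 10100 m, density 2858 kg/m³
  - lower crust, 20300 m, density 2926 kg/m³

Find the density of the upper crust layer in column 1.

2760 kg/m³

Take the compensation level at the base of the deeper column (depth z_c below the surface of column 1) and equate Σ ρ_i t_i down to z_c; mantle fills any gap and the z_c terms cancel.
Column 1: 4170×2325 + 19500×ρ + 21500×2871 + (z_c − 45170)×3351
Column 2: 3760×0 + 10100×2858 + 20300×2926 + (z_c − 3760 − 30400)×3351
The z_c×3351 term appears on both sides and cancels. Collect the known terms of each column as K = Σ(ρt)_known − 3351 × (depth of known layers): K_1 = 71421750 − 3351×45170 = −79942920; K_2 = 88263600 − 3351×(3760 + 30400) = −26206560.
Balance: K_1 + 19500×ρ = K_2, so ρ = (K_2 − K_1)/19500 = 53736400/19500 = 2760 kg/m³.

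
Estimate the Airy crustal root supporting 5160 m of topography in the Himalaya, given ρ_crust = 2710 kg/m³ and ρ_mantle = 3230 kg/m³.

In Airy isostatic equilibrium: the weight of the topography is balanced by the buoyancy of the root, ρ_c h = (ρ_m − ρ_c) r.
r = h · ρ_c / (ρ_m − ρ_c) = 5160 m × 2710 / (3230 − 2710) = 26900 m.

26900 m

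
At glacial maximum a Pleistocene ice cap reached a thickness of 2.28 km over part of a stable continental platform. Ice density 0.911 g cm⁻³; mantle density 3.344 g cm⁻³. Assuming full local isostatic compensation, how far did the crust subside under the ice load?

0.621 km

Equating mass per unit area of the two columns: the ice load ρ_ice t is balanced by mantle displaced below, ρ_m s.
s = t ρ_ice / ρ_m = 2.28 km × 0.911/3.344 = 0.621 km.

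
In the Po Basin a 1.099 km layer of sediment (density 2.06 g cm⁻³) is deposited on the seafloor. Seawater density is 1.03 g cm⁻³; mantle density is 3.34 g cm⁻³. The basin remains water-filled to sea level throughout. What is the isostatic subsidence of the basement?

Submarine loading: the sediment displaces seawater, and the subsidence is in turn flooded, so s (ρ_m − ρ_w) = t (ρ_sed − ρ_w).
s = 1.099 km × (2.06 − 1.03) / (3.34 − 1.03) = 0.49 km.

0.49 km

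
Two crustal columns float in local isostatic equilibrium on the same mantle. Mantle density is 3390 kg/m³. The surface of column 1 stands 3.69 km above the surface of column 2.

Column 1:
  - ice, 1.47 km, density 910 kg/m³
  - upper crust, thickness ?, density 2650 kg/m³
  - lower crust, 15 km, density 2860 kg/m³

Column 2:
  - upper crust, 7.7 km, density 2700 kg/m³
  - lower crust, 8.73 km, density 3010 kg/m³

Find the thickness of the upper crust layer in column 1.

Take the compensation level at the base of the deeper column (depth z_c below the surface of column 1) and equate Σ ρ_i t_i down to z_c; mantle fills any gap and the z_c terms cancel.
Column 1: 1.47×910 + x×2650 + 15×2860 + (z_c − 16.47 − x)×3390
Column 2: 3.69×0 + 7.7×2700 + 8.73×3010 + (z_c − 3.69 − 16.43)×3390
The z_c×3390 term appears on both sides and cancels. Collect the known terms of each column as K = Σ(ρt)_known − 3390 × (depth of known layers): K_1 = 44237.7 − 3390×16.47 = −11595.6; K_2 = 47067.3 − 3390×(3.69 + 16.43) = −21139.5.
Balance: K_1 − x×(3390 − 2650) = K_2, so x = (K_1 − K_2)/(3390 − 2650) = 9543.9/740 = 12.9 km.

12.9 km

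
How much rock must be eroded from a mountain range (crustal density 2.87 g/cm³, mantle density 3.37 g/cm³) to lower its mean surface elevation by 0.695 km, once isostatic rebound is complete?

Net drop Δ = e − u = e − e ρ_c/ρ_m = e (ρ_m − ρ_c)/ρ_m.
e = Δ ρ_m/(ρ_m − ρ_c) = 0.695 km × 3.37/0.5 = 4.68 km.

4.68 km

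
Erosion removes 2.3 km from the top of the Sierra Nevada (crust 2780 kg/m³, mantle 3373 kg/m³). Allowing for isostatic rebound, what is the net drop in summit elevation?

Rebound u = e ρ_c/ρ_m = 2.3 km × 2780/3373 = 1.896 km.
Net surface drop = e − u = 2.3 km − 1.896 km = e (ρ_m − ρ_c)/ρ_m = 0.404 km.

0.404 km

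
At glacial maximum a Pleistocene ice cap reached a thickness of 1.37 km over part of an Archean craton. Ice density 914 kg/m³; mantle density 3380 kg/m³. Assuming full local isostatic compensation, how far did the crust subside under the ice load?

0.37 km

Isostatic balance requires: the ice load ρ_ice t is balanced by mantle displaced below, ρ_m s.
s = t ρ_ice / ρ_m = 1.37 km × 914/3380 = 0.37 km.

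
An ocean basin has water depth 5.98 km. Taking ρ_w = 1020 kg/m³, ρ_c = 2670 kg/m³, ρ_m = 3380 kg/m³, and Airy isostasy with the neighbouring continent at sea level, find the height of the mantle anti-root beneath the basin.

Balancing pressure at the compensation depth: replacing crust with seawater at the top is compensated by replacing crust with mantle at the base: d (ρ_c − ρ_w) = a (ρ_m − ρ_c).
a = d (ρ_c − ρ_w)/(ρ_m − ρ_c) = 5.98 km × 1650/710 = 13.9 km.

13.9 km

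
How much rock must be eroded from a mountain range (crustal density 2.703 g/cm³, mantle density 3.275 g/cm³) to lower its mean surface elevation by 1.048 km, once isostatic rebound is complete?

6 km

Net drop Δ = e − u = e − e ρ_c/ρ_m = e (ρ_m − ρ_c)/ρ_m.
e = Δ ρ_m/(ρ_m − ρ_c) = 1.048 km × 3.275/0.572 = 6 km.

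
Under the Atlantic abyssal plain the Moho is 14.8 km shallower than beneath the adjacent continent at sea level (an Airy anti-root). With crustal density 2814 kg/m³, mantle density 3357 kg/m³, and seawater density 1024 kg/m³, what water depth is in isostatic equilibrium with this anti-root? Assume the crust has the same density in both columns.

Replacing a thickness d of crust by seawater at the top must be balanced by replacing crust with mantle at the base: d (ρ_c − ρ_w) = a (ρ_m − ρ_c).
d = a (ρ_m − ρ_c)/(ρ_c − ρ_w) = 14.8 km × 543/1790 = 4.49 km.

4.49 km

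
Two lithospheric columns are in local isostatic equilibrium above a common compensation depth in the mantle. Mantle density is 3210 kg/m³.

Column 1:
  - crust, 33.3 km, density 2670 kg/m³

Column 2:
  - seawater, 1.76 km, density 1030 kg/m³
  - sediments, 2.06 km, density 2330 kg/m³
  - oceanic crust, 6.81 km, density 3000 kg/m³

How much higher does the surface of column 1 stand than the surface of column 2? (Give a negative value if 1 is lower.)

3.4 km

For any compensation level in the mantle, the mantle terms cancel and isostasy reduces to e = (Σt_1 − Σt_2) − (Σ(ρt)_1 − Σ(ρt)_2) / ρ_m.
Σt_1 = 33.3 km; Σt_2 = 10.63 km; Σ(ρt)_1 = 88911; Σ(ρt)_2 = 27042.6 (in km·kg/m³).
e = (33.3 − 10.63) − (88911 − 27042.6) / 3210 = 3.4 km.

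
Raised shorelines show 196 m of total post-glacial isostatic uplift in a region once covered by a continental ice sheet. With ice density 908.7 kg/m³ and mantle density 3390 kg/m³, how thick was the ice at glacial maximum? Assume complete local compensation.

731 m

u = t ρ_ice/ρ_m → t = u ρ_m/ρ_ice = 196 m × 3390/908.7 = 731 m.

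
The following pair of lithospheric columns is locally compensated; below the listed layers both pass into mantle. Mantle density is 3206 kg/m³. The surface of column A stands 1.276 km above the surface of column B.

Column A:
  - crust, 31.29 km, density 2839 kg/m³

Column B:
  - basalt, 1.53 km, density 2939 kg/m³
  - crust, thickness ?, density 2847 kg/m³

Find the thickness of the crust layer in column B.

19.5 km

Take the compensation level at the base of the deeper column (depth z_c below the surface of column A) and equate Σ ρ_i t_i down to z_c; mantle fills any gap and the z_c terms cancel.
Column A: 31.29×2839 + (z_c − 31.29)×3206
Column B: 1.276×0 + 1.53×2939 + x×2847 + (z_c − 1.276 − 1.53 − x)×3206
The z_c×3206 term appears on both sides and cancels. Collect the known terms of each column as K = Σ(ρt)_known − 3206 × (depth of known layers): K_A = 88832.31 − 3206×31.29 = −11483.43; K_B = 4496.67 − 3206×(1.276 + 1.53) = −4499.366.
Balance: K_A = K_B − x×(3206 − 2847), so x = (K_B − K_A)/(3206 − 2847) = 6984.06/359 = 19.5 km.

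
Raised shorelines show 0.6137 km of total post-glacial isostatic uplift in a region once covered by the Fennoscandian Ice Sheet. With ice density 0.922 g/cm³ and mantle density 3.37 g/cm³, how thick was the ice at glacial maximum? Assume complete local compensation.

2.24 km

u = t ρ_ice/ρ_m → t = u ρ_m/ρ_ice = 0.6137 km × 3.37/0.922 = 2.24 km.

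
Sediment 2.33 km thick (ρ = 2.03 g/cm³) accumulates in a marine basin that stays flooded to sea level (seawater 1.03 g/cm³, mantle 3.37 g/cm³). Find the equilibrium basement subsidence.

Submarine loading: the sediment displaces seawater, and the subsidence is in turn flooded, so s (ρ_m − ρ_w) = t (ρ_sed − ρ_w).
s = 2.33 km × (2.03 − 1.03) / (3.37 − 1.03) = 0.996 km.

0.996 km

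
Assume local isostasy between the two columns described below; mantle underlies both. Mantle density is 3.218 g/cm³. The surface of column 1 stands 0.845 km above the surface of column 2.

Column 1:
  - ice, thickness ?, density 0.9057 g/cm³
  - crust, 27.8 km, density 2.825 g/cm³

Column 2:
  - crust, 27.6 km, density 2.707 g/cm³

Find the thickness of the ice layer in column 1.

2.55 km

Take the compensation level at the base of the deeper column (depth z_c below the surface of column 1) and equate Σ ρ_i t_i down to z_c; mantle fills any gap and the z_c terms cancel.
Column 1: x×0.9057 + 27.8×2.825 + (z_c − 27.8 − x)×3.218
Column 2: 0.845×0 + 27.6×2.707 + (z_c − 0.845 − 27.6)×3.218
The z_c×3.218 term appears on both sides and cancels. Collect the known terms of each column as K = Σ(ρt)_known − 3.218 × (depth of known layers): K_1 = 78.535 − 3.218×27.8 = −10.9254; K_2 = 74.7132 − 3.218×(0.845 + 27.6) = −16.82281.
Balance: K_1 − x×(3.218 − 0.9057) = K_2, so x = (K_1 − K_2)/(3.218 − 0.9057) = 5.89741/2.3123 = 2.55 km.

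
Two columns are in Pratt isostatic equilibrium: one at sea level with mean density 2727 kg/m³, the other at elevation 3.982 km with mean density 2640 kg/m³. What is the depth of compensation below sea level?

121 km

ρ_ref D = ρ (D + h) → D (ρ_ref − ρ) = ρ h.
D = ρ h/(ρ_ref − ρ) = 2640 × 3.982 km/(2727 − 2640) = 121 km.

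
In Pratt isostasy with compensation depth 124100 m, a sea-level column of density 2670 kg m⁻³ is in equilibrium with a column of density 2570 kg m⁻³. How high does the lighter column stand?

ρ_ref D = ρ (D + h) → h = D (ρ_ref − ρ)/ρ.
h = 124100 m × (2670 − 2570)/2570 = 4830 m.

4830 m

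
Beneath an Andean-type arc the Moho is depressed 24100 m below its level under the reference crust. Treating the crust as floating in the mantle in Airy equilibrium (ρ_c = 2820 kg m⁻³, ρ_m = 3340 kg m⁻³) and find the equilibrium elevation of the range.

Balancing pressure at the compensation depth: ρ_c h = (ρ_m − ρ_c) r.
h = r (ρ_m − ρ_c) / ρ_c = 24100 m × (3340 − 2820) / 2820 = 4440 m.

4440 m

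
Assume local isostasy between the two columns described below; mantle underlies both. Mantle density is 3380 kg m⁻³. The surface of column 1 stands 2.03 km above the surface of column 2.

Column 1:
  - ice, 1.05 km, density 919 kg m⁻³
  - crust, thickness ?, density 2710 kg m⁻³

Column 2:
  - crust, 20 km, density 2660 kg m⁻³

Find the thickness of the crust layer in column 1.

Take the compensation level at the base of the deeper column (depth z_c below the surface of column 1) and equate Σ ρ_i t_i down to z_c; mantle fills any gap and the z_c terms cancel.
Column 1: 1.05×919 + x×2710 + (z_c − 1.05 − x)×3380
Column 2: 2.03×0 + 20×2660 + (z_c − 2.03 − 20)×3380
The z_c×3380 term appears on both sides and cancels. Collect the known terms of each column as K = Σ(ρt)_known − 3380 × (depth of known layers): K_1 = 964.95 − 3380×1.05 = −2584.05; K_2 = 53200 − 3380×(2.03 + 20) = −21261.4.
Balance: K_1 − x×(3380 − 2710) = K_2, so x = (K_1 − K_2)/(3380 − 2710) = 18677.4/670 = 27.9 km.

27.9 km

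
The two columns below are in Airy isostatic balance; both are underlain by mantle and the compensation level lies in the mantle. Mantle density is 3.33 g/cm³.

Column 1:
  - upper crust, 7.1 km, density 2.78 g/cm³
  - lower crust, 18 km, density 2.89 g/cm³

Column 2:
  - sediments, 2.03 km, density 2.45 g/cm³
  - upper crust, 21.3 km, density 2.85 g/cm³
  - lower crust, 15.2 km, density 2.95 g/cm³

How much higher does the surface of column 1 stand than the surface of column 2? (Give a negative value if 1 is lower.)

−1.79 km

For any compensation level in the mantle, the mantle terms cancel and isostasy reduces to e = (Σt_1 − Σt_2) − (Σ(ρt)_1 − Σ(ρt)_2) / ρ_m.
Σt_1 = 25.1 km; Σt_2 = 38.53 km; Σ(ρt)_1 = 71.758; Σ(ρt)_2 = 110.5185 (in km·g/cm³).
e = (25.1 − 38.53) − (71.758 − 110.5185) / 3.33 = −1.79 km.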